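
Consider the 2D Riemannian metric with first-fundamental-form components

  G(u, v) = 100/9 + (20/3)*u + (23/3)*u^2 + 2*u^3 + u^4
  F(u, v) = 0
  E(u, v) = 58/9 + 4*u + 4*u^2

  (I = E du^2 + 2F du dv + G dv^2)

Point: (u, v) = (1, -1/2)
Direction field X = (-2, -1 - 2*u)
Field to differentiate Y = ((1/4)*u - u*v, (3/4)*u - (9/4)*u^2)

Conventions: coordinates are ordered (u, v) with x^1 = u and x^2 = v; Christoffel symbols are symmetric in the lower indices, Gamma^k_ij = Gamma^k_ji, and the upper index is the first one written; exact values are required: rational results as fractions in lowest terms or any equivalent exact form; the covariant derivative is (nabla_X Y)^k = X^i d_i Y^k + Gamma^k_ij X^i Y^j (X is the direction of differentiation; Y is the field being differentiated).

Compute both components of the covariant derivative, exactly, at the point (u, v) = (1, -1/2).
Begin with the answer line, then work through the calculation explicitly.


Answer: (nabla_X Y)^u = -267/65, (nabla_X Y)^v = 507/64

E = 130/9, F = 0, G = 256/9 at the point
E_u = 12, E_v = 0, F_u = 0, F_v = 0, G_u = 32, G_v = 0
EG - F^2 = 33280/81;  g^inv = (81/33280) * [[256/9, 0], [0, 130/9]]
first-kind symbols [ij,l] = (1/2)(d_i g_jl + d_j g_il - d_l g_ij): [uu,u] = E_u/2 = 6, [uu,v] = F_u - E_v/2 = 0, [uv,u] = E_v/2 = 0, [uv,v] = G_u/2 = 16, [vv,u] = F_v - G_u/2 = -16, [vv,v] = G_v/2 = 0
Gamma^u_ij = (G*[ij,u] - F*[ij,v])/(EG - F^2), Gamma^v_ij = (E*[ij,v] - F*[ij,u])/(EG - F^2)
Gamma_uuu = 27/65, Gamma_uuv = 0, Gamma_uvv = -72/65, Gamma_vuu = 0, Gamma_vuv = 9/16, Gamma_vvv = 0
X = (-2, -3), Y = (3/4, -3/2) at the point


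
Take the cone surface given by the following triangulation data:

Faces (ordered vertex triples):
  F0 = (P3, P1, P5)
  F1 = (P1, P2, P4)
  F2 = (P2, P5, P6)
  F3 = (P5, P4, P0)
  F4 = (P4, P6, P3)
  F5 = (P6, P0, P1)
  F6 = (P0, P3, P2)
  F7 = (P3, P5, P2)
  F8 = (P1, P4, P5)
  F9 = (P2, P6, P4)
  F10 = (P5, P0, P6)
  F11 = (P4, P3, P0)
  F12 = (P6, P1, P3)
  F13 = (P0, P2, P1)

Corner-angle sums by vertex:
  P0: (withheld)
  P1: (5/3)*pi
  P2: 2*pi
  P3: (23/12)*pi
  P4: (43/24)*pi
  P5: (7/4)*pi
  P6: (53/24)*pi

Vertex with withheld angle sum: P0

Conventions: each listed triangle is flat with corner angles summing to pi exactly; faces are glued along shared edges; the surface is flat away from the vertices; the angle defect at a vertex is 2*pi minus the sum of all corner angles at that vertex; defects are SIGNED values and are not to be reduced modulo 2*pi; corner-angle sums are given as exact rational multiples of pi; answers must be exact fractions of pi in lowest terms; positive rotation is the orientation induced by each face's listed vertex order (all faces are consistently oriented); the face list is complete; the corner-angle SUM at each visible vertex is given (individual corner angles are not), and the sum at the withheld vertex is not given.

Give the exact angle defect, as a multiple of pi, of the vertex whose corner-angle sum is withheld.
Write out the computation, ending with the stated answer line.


V = 7, E = 21, F = 14; chi = V - E + F = 0
Gauss-Bonnet: total defect = 2*pi*chi = 0; visible defects sum to (2/3)*pi

Answer: defect(P0) = (-2/3)*pi


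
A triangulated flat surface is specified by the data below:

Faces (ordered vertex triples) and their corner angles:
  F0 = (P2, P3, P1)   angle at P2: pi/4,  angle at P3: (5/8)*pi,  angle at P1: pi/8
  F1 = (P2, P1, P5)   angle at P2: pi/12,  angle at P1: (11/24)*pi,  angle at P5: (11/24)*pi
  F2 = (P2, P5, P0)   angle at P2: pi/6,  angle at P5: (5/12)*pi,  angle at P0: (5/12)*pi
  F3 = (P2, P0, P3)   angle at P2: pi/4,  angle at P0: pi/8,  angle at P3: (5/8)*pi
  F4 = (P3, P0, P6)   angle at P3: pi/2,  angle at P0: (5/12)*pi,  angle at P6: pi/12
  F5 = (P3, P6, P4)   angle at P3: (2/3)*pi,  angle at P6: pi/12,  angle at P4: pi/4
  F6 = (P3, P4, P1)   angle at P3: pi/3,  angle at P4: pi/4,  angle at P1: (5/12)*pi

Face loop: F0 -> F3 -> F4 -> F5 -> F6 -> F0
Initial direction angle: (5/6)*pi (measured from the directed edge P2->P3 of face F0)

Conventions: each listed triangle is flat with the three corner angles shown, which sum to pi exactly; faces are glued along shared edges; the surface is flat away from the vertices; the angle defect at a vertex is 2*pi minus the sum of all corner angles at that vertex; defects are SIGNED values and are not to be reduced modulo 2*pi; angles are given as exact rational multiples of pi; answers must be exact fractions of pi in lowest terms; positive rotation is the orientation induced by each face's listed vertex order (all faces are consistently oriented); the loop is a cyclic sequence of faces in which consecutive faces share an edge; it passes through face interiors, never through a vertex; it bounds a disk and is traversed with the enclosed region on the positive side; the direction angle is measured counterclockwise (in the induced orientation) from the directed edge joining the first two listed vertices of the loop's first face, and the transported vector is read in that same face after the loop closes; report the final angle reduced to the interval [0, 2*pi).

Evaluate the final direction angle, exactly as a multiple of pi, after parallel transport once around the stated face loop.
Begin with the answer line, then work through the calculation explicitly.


Answer: final direction angle = pi/12

enclosed vertex P3: corner angles sum to (11/4)*pi, defect = 2*pi - (11/4)*pi = (-3/4)*pi
the rotation equals the total enclosed defect, so the final angle is initial + defects (mod 2*pi)
final angle = (5/6)*pi - (3/4)*pi = pi/12 (mod 2*pi)


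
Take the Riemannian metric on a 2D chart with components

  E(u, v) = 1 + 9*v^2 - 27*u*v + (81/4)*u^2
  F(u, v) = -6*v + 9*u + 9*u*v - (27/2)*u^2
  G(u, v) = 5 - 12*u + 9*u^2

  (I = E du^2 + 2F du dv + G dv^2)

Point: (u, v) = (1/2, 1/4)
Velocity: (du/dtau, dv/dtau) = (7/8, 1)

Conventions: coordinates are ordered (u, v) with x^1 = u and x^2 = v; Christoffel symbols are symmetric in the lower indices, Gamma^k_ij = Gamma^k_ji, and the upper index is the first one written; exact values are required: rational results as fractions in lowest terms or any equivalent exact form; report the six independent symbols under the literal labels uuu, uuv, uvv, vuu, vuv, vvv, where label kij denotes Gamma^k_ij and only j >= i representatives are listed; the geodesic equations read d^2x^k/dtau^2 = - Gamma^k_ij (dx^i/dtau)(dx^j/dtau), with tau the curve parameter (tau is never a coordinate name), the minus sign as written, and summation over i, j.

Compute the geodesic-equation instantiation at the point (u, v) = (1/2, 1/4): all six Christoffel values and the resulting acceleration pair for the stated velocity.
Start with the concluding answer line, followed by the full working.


Answer: Gamma_uuu = 27/14, Gamma_uuv = -9/7, Gamma_uvv = 0, Gamma_vuu = 9/14, Gamma_vuv = -3/7, Gamma_vvv = 0; accelerations (d^2u/dtau^2, d^2v/dtau^2) = (99/128, 33/128)

E = 13/4, F = 3/4, G = 5/4 at the point
E_u = 27/2, E_v = -9, F_u = -9/4, F_v = -3/2, G_u = -3, G_v = 0
EG - F^2 = 7/2;  g^inv = (2/7) * [[5/4, -3/4], [-3/4, 13/4]]
first-kind symbols [ij,l] = (1/2)(d_i g_jl + d_j g_il - d_l g_ij): [uu,u] = E_u/2 = 27/4, [uu,v] = F_u - E_v/2 = 9/4, [uv,u] = E_v/2 = -9/2, [uv,v] = G_u/2 = -3/2, [vv,u] = F_v - G_u/2 = 0, [vv,v] = G_v/2 = 0
Gamma^u_ij = (G*[ij,u] - F*[ij,v])/(EG - F^2), Gamma^v_ij = (E*[ij,v] - F*[ij,u])/(EG - F^2)
Gamma_uuu = 27/14, Gamma_uuv = -9/7, Gamma_uvv = 0, Gamma_vuu = 9/14, Gamma_vuv = -3/7, Gamma_vvv = 0
d^2u/dtau^2 = -(Gamma_uuu*(7/8)^2 + 2*Gamma_uuv*(7/8)*(1) + Gamma_uvv*(1)^2) = 99/128
d^2v/dtau^2 = -(Gamma_vuu*(7/8)^2 + 2*Gamma_vuv*(7/8)*(1) + Gamma_vvv*(1)^2) = 33/128


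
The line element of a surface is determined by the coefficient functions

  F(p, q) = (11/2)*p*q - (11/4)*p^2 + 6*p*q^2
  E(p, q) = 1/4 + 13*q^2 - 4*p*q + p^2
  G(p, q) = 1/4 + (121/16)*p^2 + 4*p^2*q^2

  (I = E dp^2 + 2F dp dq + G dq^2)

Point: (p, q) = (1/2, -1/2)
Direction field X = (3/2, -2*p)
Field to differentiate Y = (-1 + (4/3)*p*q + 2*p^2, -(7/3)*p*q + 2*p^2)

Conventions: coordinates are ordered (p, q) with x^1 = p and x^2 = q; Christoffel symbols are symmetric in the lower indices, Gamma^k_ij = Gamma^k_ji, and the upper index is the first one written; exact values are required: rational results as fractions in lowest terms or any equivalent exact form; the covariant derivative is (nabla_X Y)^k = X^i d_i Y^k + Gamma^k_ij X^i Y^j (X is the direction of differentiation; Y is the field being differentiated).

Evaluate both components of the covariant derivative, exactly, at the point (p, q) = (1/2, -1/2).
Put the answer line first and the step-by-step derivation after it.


Answer: (nabla_X Y)^p = -41501/26304, (nabla_X Y)^q = 140413/19728

E = 19/4, F = -21/16, G = 153/64 at the point
E_p = 3, E_q = -15, F_p = -4, F_q = -1/4, G_p = 137/16, G_q = -1
EG - F^2 = 1233/128;  g^inv = (128/1233) * [[153/64, 21/16], [21/16, 19/4]]
first-kind symbols [ij,l] = (1/2)(d_i g_jl + d_j g_il - d_l g_ij): [pp,p] = E_p/2 = 3/2, [pp,q] = F_p - E_q/2 = 7/2, [pq,p] = E_q/2 = -15/2, [pq,q] = G_p/2 = 137/32, [qq,p] = F_q - G_p/2 = -145/32, [qq,q] = G_q/2 = -1/2
Gamma^p_ij = (G*[ij,p] - F*[ij,q])/(EG - F^2), Gamma^q_ij = (E*[ij,q] - F*[ij,p])/(EG - F^2)
Gamma_ppp = 349/411, Gamma_ppq = -2101/1644, Gamma_pqq = -7843/6576, Gamma_qpp = 2380/1233, Gamma_qpq = 1343/1233, Gamma_qqq = -4261/4932
X = (3/2, -1), Y = (-5/6, 13/12) at the point


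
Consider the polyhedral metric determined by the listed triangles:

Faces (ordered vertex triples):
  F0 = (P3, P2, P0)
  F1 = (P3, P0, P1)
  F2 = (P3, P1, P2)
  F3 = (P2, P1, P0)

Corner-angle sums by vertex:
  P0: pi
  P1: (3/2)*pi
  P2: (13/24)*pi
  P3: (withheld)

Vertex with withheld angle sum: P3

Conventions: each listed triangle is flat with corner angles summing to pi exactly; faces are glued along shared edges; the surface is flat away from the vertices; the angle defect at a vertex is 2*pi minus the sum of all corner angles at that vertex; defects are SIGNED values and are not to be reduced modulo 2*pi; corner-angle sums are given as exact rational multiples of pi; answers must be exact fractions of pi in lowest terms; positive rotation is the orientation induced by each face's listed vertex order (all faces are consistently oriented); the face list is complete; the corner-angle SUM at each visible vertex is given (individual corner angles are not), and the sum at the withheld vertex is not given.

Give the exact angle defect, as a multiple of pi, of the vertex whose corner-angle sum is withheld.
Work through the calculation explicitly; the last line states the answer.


V = 4, E = 6, F = 4; chi = V - E + F = 2
Gauss-Bonnet: total defect = 2*pi*chi = 4*pi; visible defects sum to (71/24)*pi

Answer: defect(P3) = (25/24)*pi


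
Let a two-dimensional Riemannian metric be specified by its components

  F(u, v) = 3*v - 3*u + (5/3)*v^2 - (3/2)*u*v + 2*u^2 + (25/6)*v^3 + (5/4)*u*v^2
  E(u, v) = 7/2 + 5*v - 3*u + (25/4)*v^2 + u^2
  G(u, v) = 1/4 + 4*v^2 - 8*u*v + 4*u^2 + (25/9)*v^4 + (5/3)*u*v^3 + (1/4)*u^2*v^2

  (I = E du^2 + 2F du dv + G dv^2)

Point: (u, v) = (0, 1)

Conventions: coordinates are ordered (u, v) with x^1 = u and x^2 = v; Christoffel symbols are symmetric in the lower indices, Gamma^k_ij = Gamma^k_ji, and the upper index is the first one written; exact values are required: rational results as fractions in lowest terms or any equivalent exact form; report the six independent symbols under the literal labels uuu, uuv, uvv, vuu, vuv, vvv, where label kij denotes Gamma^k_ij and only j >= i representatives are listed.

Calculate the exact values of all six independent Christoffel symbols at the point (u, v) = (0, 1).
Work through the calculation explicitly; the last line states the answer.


E = 59/4, F = 53/6, G = 253/36 at the point
E_u = -3, E_v = 35/2, F_u = -13/4, F_v = 113/6, G_u = -19/3, G_v = 172/9
EG - F^2 = 3691/144;  g^inv = (144/3691) * [[253/36, -53/6], [-53/6, 59/4]]
first-kind symbols [ij,l] = (1/2)(d_i g_jl + d_j g_il - d_l g_ij): [uu,u] = E_u/2 = -3/2, [uu,v] = F_u - E_v/2 = -12, [uv,u] = E_v/2 = 35/4, [uv,v] = G_u/2 = -19/6, [vv,u] = F_v - G_u/2 = 22, [vv,v] = G_v/2 = 86/9
Gamma^u_ij = (G*[ij,u] - F*[ij,v])/(EG - F^2), Gamma^v_ij = (E*[ij,v] - F*[ij,u])/(EG - F^2)

Answer: Gamma_uuu = 13746/3691, Gamma_uuv = 12883/3691, Gamma_uvv = 30328/11073, Gamma_vuu = -23580/3691, Gamma_vuv = -17856/3691, Gamma_vvv = -7688/3691


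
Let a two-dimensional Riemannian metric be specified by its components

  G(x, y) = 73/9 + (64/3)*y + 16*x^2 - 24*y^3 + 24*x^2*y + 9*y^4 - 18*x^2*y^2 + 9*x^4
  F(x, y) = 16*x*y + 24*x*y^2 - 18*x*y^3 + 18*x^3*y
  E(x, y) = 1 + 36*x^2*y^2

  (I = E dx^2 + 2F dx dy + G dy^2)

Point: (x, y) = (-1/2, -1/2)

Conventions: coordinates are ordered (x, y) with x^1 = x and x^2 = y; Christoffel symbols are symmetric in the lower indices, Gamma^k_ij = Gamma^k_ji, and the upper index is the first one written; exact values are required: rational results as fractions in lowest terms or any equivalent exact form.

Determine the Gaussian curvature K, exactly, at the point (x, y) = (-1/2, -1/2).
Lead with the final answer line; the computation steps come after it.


Answer: K = -38880/17689

E = 13/4, F = 1, G = 13/9, EG - F^2 = 133/36 at the point
E_x = -9, E_y = -9, F_x = -13/2, F_y = 17/2, G_x = -4, G_y = 28/3
E_yy = 18, F_xy = -8, G_xx = 26
K follows from Brioschi's formula, (det M1 - det M2)/(EG - F^2)^2.
M1 = [[-E_yy/2 + F_xy - G_xx/2, E_x/2, F_x - E_y/2], [F_y - G_x/2, E, F], [G_y/2, F, G]] = [[-30, -9/2, -2], [21/2, 13/4, 1], [14/3, 1, 13/9]]; det M1 = -217/4
M2 = [[0, E_y/2, G_x/2], [E_y/2, E, F], [G_x/2, F, G]] = [[0, -9/2, -2], [-9/2, 13/4, 1], [-2, 1, 13/9]]; det M2 = -97/4
det M1 - det M2 = -30; K = -30 / (133/36)^2 = -38880/17689


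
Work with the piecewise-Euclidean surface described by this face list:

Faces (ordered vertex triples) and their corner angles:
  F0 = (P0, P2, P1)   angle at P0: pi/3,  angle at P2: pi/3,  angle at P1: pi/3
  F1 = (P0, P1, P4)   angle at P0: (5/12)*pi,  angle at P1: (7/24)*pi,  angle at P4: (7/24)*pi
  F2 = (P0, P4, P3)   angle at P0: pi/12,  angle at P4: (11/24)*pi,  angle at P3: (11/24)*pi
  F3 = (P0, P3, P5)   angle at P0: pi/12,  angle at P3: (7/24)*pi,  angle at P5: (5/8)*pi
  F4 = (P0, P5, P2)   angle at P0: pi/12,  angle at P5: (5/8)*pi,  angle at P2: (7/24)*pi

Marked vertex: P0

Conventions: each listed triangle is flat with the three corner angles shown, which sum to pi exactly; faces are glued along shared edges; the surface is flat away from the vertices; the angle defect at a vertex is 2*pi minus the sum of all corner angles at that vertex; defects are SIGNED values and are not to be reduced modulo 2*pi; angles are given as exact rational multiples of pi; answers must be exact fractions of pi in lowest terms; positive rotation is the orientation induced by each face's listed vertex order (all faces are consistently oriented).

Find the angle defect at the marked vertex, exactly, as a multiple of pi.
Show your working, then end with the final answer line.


Sum of corner angles at P0: pi
defect = 2*pi - pi

Answer: defect(P0) = pi


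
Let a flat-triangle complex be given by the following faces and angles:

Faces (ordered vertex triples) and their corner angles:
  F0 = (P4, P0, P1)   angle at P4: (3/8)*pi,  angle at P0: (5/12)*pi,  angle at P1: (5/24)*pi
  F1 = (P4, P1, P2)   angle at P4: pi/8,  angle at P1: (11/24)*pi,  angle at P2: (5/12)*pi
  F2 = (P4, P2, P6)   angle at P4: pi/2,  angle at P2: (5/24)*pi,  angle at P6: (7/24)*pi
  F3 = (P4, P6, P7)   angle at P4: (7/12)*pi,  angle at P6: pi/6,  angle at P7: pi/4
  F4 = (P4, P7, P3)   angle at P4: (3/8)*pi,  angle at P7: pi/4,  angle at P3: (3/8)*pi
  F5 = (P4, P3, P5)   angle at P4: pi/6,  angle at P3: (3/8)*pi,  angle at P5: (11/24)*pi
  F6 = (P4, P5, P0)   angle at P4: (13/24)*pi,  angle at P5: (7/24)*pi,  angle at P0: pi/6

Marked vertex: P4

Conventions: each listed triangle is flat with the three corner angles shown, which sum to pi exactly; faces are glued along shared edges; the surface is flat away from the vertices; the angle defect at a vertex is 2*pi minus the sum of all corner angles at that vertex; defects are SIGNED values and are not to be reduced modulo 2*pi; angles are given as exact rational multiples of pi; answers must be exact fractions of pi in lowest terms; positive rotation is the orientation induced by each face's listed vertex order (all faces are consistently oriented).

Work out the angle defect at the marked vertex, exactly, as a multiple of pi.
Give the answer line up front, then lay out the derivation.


Answer: defect(P4) = (-2/3)*pi

Sum of corner angles at P4: (8/3)*pi
defect = 2*pi - (8/3)*pi


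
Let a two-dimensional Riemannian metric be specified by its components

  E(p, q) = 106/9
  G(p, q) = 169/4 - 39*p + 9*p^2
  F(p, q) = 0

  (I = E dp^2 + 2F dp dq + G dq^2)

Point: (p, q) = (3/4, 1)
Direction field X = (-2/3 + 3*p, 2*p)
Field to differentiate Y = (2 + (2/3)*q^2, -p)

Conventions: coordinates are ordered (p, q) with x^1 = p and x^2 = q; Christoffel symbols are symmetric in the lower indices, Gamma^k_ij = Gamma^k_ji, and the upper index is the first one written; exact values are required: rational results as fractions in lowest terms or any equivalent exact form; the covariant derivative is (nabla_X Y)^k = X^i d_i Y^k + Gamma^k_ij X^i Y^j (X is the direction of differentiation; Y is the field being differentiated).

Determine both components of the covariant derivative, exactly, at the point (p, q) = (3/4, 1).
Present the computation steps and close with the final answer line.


E = 106/9, F = 0, G = 289/16 at the point
E_p = 0, E_q = 0, F_p = 0, F_q = 0, G_p = -51/2, G_q = 0
EG - F^2 = 15317/72;  g^inv = (72/15317) * [[289/16, 0], [0, 106/9]]
first-kind symbols [ij,l] = (1/2)(d_i g_jl + d_j g_il - d_l g_ij): [pp,p] = E_p/2 = 0, [pp,q] = F_p - E_q/2 = 0, [pq,p] = E_q/2 = 0, [pq,q] = G_p/2 = -51/4, [qq,p] = F_q - G_p/2 = 51/4, [qq,q] = G_q/2 = 0
Gamma^p_ij = (G*[ij,p] - F*[ij,q])/(EG - F^2), Gamma^q_ij = (E*[ij,q] - F*[ij,p])/(EG - F^2)
Gamma_ppp = 0, Gamma_ppq = 0, Gamma_pqq = 459/424, Gamma_qpp = 0, Gamma_qpq = -12/17, Gamma_qqq = 0
X = (19/12, 3/2), Y = (8/3, -3/4) at the point

Answer: (nabla_X Y)^p = 2653/3392, (nabla_X Y)^q = -182/51


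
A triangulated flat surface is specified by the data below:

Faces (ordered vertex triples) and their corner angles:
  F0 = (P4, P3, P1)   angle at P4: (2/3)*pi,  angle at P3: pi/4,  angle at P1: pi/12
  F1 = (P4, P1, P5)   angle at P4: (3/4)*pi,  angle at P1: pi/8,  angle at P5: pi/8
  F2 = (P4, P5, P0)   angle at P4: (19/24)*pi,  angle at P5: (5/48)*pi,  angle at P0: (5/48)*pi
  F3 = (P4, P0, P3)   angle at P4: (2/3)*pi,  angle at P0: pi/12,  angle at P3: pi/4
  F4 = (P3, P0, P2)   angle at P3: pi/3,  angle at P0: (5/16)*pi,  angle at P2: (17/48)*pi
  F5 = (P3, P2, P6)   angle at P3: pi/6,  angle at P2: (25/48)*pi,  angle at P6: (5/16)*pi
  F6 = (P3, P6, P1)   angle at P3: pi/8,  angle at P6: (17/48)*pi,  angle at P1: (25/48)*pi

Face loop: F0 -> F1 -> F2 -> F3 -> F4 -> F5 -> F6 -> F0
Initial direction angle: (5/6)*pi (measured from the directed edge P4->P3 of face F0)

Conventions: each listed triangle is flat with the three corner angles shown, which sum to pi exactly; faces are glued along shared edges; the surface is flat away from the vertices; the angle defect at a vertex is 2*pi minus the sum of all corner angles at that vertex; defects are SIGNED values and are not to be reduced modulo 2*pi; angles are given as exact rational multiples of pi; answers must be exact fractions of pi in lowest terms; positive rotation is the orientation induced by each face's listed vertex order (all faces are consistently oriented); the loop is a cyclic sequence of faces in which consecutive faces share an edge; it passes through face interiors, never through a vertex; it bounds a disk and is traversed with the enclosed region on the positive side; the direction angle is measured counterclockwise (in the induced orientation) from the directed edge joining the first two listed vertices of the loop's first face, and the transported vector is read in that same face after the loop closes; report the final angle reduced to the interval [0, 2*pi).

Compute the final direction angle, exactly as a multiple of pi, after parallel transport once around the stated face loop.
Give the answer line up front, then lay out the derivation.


Answer: final direction angle = (5/6)*pi

enclosed vertex P3: corner angles sum to (9/8)*pi, defect = 2*pi - (9/8)*pi = (7/8)*pi
enclosed vertex P4: corner angles sum to (23/8)*pi, defect = 2*pi - (23/8)*pi = (-7/8)*pi
holonomy = initial angle + sum of enclosed defects (mod 2*pi), positive in the induced orientation
final angle = (5/6)*pi + 0 = (5/6)*pi (mod 2*pi)


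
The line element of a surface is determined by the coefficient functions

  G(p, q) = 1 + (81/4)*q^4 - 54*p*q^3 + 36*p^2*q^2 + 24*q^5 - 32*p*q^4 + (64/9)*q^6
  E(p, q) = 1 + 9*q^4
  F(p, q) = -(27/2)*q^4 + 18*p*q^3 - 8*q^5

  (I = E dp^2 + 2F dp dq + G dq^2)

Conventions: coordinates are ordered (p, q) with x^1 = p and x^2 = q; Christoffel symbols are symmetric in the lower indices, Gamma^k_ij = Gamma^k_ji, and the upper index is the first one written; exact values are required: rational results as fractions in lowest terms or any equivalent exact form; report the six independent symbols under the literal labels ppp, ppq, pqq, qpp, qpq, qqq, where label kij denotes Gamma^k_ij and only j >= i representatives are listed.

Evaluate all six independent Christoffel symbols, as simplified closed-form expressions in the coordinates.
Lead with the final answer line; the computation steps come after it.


Answer: Gamma_ppp = 0, Gamma_ppq = 648*q^3/(1296*p^2*q^2 - 1152*p*q^4 - 1944*p*q^3 + 256*q^6 + 864*q^5 + 1053*q^4 + 36), Gamma_pqq = (648*p*q^2 - 864*q^4 - 972*q^3)/(1296*p^2*q^2 - 1152*p*q^4 - 1944*p*q^3 + 256*q^6 + 864*q^5 + 1053*q^4 + 36), Gamma_qpp = 0, Gamma_qpq = (1296*p*q^2 - 576*q^4 - 972*q^3)/(1296*p^2*q^2 - 1152*p*q^4 - 1944*p*q^3 + 256*q^6 + 864*q^5 + 1053*q^4 + 36), Gamma_qqq = (1296*p^2*q - 2304*p*q^3 - 2916*p*q^2 + 768*q^5 + 2160*q^4 + 1458*q^3)/(1296*p^2*q^2 - 1152*p*q^4 - 1944*p*q^3 + 256*q^6 + 864*q^5 + 1053*q^4 + 36)

E = 1 + 9*q^4; F = -(27/2)*q^4 + 18*p*q^3 - 8*q^5; G = 1 + (81/4)*q^4 - 54*p*q^3 + 36*p^2*q^2 + 24*q^5 - 32*p*q^4 + (64/9)*q^6
Gamma^k_ij = (1/2) g^{kl} (d_i g_jl + d_j g_il - d_l g_ij), with g^inv = (1/(EG-F^2)) [[G, -F], [-F, E]]
first partials: E_p = 0, E_q = 36*q^3, F_p = 18*q^3, F_q = -54*q^3 + 54*p*q^2 - 40*q^4, G_p = -54*q^3 + 72*p*q^2 - 32*q^4, G_q = 81*q^3 - 162*p*q^2 + 72*p^2*q + 120*q^4 - 128*p*q^3 + (128/3)*q^5
D = EG - F^2 = 1 + (117/4)*q^4 - 54*p*q^3 + 36*p^2*q^2 + 24*q^5 - 32*p*q^4 + (64/9)*q^6
expanded: Gamma^p_pp = (G E_p - 2F F_p + F E_q)/(2D), Gamma^p_pq = (G E_q - F G_p)/(2D), Gamma^p_qq = (2G F_q - G G_p - F G_q)/(2D), Gamma^q_pp = (2E F_p - E E_q - F E_p)/(2D), Gamma^q_pq = (E G_p - F E_q)/(2D), Gamma^q_qq = (E G_q - 2F F_q + F G_p)/(2D); substitute and cancel common factors


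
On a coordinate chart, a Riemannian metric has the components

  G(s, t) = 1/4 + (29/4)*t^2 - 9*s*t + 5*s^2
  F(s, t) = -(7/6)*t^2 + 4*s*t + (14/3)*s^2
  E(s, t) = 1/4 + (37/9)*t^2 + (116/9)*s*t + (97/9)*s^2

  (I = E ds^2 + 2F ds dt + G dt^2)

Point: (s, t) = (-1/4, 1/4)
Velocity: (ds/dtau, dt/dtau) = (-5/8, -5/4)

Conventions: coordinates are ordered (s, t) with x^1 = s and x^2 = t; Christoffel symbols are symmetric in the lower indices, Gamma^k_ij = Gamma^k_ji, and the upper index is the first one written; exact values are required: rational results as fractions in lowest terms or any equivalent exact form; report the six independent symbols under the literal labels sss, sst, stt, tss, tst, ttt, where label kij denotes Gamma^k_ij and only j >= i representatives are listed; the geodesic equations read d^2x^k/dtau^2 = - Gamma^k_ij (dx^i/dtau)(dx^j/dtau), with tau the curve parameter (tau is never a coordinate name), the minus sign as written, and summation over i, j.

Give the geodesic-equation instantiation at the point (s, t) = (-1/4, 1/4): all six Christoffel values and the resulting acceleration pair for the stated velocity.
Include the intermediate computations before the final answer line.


E = 3/8, F = -1/32, G = 101/64 at the point
E_s = -13/6, E_t = -7/6, F_s = -4/3, F_t = -19/12, G_s = -19/4, G_t = 47/8
EG - F^2 = 605/1024;  g^inv = (1024/605) * [[101/64, 1/32], [1/32, 3/8]]
first-kind symbols [ij,l] = (1/2)(d_i g_jl + d_j g_il - d_l g_ij): [ss,s] = E_s/2 = -13/12, [ss,t] = F_s - E_t/2 = -3/4, [st,s] = E_t/2 = -7/12, [st,t] = G_s/2 = -19/8, [tt,s] = F_t - G_s/2 = 19/24, [tt,t] = G_t/2 = 47/16
Gamma^s_ij = (G*[ij,s] - F*[ij,t])/(EG - F^2), Gamma^t_ij = (E*[ij,t] - F*[ij,s])/(EG - F^2)
Gamma_sss = -44/15, Gamma_sst = -3056/1815, Gamma_stt = 824/363, Gamma_tss = -8/15, Gamma_tst = -2792/1815, Gamma_ttt = 692/363
d^2s/dtau^2 = -(Gamma_sss*(-5/8)^2 + 2*Gamma_sst*(-5/8)*(-5/4) + Gamma_stt*(-5/4)^2) = 445/1936
d^2t/dtau^2 = -(Gamma_tss*(-5/8)^2 + 2*Gamma_tst*(-5/8)*(-5/4) + Gamma_ttt*(-5/4)^2) = -355/968

Answer: Gamma_sss = -44/15, Gamma_sst = -3056/1815, Gamma_stt = 824/363, Gamma_tss = -8/15, Gamma_tst = -2792/1815, Gamma_ttt = 692/363; accelerations (d^2s/dtau^2, d^2t/dtau^2) = (445/1936, -355/968)


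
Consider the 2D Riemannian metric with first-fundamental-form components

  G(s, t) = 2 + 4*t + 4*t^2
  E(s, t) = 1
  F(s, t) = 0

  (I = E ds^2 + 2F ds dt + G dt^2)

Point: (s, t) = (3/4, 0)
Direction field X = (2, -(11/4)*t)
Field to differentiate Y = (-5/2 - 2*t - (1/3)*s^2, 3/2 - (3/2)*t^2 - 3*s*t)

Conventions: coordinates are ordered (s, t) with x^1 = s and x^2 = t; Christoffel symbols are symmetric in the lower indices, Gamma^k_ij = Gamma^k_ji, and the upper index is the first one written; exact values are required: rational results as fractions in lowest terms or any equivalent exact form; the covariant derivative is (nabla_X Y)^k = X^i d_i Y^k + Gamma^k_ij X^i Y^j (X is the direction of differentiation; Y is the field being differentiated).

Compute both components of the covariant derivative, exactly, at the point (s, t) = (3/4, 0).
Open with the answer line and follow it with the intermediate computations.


Answer: (nabla_X Y)^s = -1, (nabla_X Y)^t = 0

E = 1, F = 0, G = 2 at the point
E_s = 0, E_t = 0, F_s = 0, F_t = 0, G_s = 0, G_t = 4
EG - F^2 = 2;  g^inv = (1/2) * [[2, 0], [0, 1]]
first-kind symbols [ij,l] = (1/2)(d_i g_jl + d_j g_il - d_l g_ij): [ss,s] = E_s/2 = 0, [ss,t] = F_s - E_t/2 = 0, [st,s] = E_t/2 = 0, [st,t] = G_s/2 = 0, [tt,s] = F_t - G_s/2 = 0, [tt,t] = G_t/2 = 2
Gamma^s_ij = (G*[ij,s] - F*[ij,t])/(EG - F^2), Gamma^t_ij = (E*[ij,t] - F*[ij,s])/(EG - F^2)
Gamma_sss = 0, Gamma_sst = 0, Gamma_stt = 0, Gamma_tss = 0, Gamma_tst = 0, Gamma_ttt = 1
X = (2, 0), Y = (-43/16, 3/2) at the point


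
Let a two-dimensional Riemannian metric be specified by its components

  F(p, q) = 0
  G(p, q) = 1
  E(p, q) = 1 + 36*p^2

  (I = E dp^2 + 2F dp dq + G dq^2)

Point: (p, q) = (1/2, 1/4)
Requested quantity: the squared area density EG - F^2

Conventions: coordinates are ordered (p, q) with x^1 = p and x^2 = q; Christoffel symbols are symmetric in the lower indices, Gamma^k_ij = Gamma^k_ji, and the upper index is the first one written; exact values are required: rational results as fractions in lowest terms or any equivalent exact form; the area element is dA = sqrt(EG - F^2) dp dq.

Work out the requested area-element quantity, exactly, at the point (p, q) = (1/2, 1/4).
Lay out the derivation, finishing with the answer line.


E = 10, F = 0, G = 1; EG - F^2 = 10

Answer: EG - F^2 = 10


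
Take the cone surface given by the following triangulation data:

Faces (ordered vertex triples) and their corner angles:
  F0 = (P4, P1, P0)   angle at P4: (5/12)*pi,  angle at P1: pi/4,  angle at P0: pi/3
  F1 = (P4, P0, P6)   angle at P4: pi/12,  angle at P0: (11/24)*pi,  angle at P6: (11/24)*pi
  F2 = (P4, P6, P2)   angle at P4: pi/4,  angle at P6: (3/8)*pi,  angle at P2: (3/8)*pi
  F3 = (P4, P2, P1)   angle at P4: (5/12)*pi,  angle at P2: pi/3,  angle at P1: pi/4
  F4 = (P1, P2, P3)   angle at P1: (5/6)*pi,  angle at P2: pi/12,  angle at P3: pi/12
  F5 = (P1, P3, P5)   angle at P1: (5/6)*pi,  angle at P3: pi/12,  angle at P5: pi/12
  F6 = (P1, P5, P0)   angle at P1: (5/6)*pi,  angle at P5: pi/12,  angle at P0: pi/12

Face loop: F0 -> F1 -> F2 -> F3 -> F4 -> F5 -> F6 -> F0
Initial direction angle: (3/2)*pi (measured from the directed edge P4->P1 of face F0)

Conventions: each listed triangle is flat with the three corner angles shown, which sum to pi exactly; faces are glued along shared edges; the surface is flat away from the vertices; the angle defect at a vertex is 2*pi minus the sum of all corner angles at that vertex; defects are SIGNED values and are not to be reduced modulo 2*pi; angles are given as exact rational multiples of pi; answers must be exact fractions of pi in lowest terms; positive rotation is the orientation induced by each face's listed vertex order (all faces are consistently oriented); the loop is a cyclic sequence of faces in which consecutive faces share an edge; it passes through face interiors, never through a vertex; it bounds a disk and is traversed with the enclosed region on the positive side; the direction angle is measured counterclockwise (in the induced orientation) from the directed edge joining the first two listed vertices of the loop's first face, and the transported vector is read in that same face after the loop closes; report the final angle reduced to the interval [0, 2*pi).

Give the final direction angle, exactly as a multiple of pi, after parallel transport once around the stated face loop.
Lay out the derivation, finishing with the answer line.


enclosed vertex P1: corner angles sum to 3*pi, defect = 2*pi - 3*pi = -pi
enclosed vertex P4: corner angles sum to (7/6)*pi, defect = 2*pi - (7/6)*pi = (5/6)*pi
the rotation equals the total enclosed defect, so the final angle is initial + defects (mod 2*pi)
final angle = (3/2)*pi - pi/6 = (4/3)*pi (mod 2*pi)

Answer: final direction angle = (4/3)*pi


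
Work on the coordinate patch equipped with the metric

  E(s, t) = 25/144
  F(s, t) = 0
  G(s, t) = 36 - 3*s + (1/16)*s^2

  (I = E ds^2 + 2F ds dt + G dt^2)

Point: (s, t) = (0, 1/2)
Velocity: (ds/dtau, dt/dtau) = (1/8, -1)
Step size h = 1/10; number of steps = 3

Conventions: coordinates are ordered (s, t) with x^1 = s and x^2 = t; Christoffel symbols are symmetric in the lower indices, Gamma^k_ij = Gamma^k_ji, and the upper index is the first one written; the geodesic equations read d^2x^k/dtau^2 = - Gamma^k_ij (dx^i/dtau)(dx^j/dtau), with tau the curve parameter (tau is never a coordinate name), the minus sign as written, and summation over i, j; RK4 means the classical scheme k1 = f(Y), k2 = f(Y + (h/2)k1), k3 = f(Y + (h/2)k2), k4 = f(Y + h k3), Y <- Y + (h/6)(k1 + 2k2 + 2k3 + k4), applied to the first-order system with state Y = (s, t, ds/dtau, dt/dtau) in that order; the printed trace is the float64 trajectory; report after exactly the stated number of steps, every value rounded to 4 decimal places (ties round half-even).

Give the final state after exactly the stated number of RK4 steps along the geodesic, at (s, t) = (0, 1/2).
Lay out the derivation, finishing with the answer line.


f(Y) = (ds/dtau, dt/dtau, -Gamma^s_ij Y'^i Y'^j, -Gamma^t_ij Y'^i Y'^j) with the Gammas evaluated at the stage position; h = 0.100000; intermediate values shown to 6 dp
step 0: s = 0.0000, t = 0.5000, ds/dtau = 0.1250, dt/dtau = -1.0000
step 1:
  k1: at (s, t) = (0.000000, 0.500000), (ds/dtau, dt/dtau) = (0.125000, -1.000000); Gamma_sss = 0.000000, Gamma_sst = 0.000000, Gamma_stt = 8.640000, Gamma_tss = 0.000000, Gamma_tst = -0.041667, Gamma_ttt = 0.000000; k1 = (0.125000, -1.000000, -8.640000, -0.010417)
  k2: at (s, t) = (0.006250, 0.450000), (ds/dtau, dt/dtau) = (-0.307000, -1.000521); Gamma_sss = 0.000000, Gamma_sst = 0.000000, Gamma_stt = 8.637750, Gamma_tss = 0.000000, Gamma_tst = -0.041678, Gamma_ttt = 0.000000; k2 = (-0.307000, -1.000521, -8.646750, 0.025603)
  k3: at (s, t) = (-0.015350, 0.449974), (ds/dtau, dt/dtau) = (-0.307337, -0.998720); Gamma_sss = 0.000000, Gamma_sst = 0.000000, Gamma_stt = 8.645526, Gamma_tss = 0.000000, Gamma_tst = -0.041640, Gamma_ttt = 0.000000; k3 = (-0.307337, -0.998720, -8.623405, 0.025562)
  k4: at (s, t) = (-0.030734, 0.400128), (ds/dtau, dt/dtau) = (-0.737340, -0.997444); Gamma_sss = 0.000000, Gamma_sst = 0.000000, Gamma_stt = 8.651064, Gamma_tss = 0.000000, Gamma_tst = -0.041613, Gamma_ttt = 0.000000; k4 = (-0.737340, -0.997444, -8.606892, 0.061210)
  Y <- Y + (h/6)(k1 + 2k2 + 2k3 + k4): s = -0.0307, t = 0.4001, ds/dtau = -0.7381, dt/dtau = -0.9974
step 2:
  k1: at (s, t) = (-0.030684, 0.400068), (ds/dtau, dt/dtau) = (-0.738120, -0.997448); Gamma_sss = 0.000000, Gamma_sst = 0.000000, Gamma_stt = 8.651046, Gamma_tss = 0.000000, Gamma_tst = -0.041613, Gamma_ttt = 0.000000; k1 = (-0.738120, -0.997448, -8.606946, 0.061275)
  k2: at (s, t) = (-0.067590, 0.350196), (ds/dtau, dt/dtau) = (-1.168467, -0.994384); Gamma_sss = 0.000000, Gamma_sst = 0.000000, Gamma_stt = 8.664332, Gamma_tss = 0.000000, Gamma_tst = -0.041550, Gamma_ttt = 0.000000; k2 = (-1.168467, -0.994384, -8.567291, 0.096554)
  k3: at (s, t) = (-0.089107, 0.350349), (ds/dtau, dt/dtau) = (-1.166485, -0.992620); Gamma_sss = 0.000000, Gamma_sst = 0.000000, Gamma_stt = 8.672079, Gamma_tss = 0.000000, Gamma_tst = -0.041513, Gamma_ttt = 0.000000; k3 = (-1.166485, -0.992620, -8.544555, 0.096133)
  k4: at (s, t) = (-0.147332, 0.300806), (ds/dtau, dt/dtau) = (-1.592576, -0.987835); Gamma_sss = 0.000000, Gamma_sst = 0.000000, Gamma_stt = 8.693040, Gamma_tss = 0.000000, Gamma_tst = -0.041412, Gamma_ttt = 0.000000; k4 = (-1.592576, -0.987835, -8.482818, 0.130300)
  Y <- Y + (h/6)(k1 + 2k2 + 2k3 + k4): s = -0.1474, t = 0.3007, ds/dtau = -1.5933, dt/dtau = -0.9878
step 3:
  k1: at (s, t) = (-0.147360, 0.300746), (ds/dtau, dt/dtau) = (-1.593344, -0.987832); Gamma_sss = 0.000000, Gamma_sst = 0.000000, Gamma_stt = 8.693050, Gamma_tss = 0.000000, Gamma_tst = -0.041412, Gamma_ttt = 0.000000; k1 = (-1.593344, -0.987832, -8.482785, 0.130363)
  k2: at (s, t) = (-0.227027, 0.251355), (ds/dtau, dt/dtau) = (-2.017484, -0.981314); Gamma_sss = 0.000000, Gamma_sst = 0.000000, Gamma_stt = 8.721730, Gamma_tss = 0.000000, Gamma_tst = -0.041276, Gamma_ttt = 0.000000; k2 = (-2.017484, -0.981314, -8.398827, 0.163436)
  k3: at (s, t) = (-0.248234, 0.251681), (ds/dtau, dt/dtau) = (-2.013286, -0.979660); Gamma_sss = 0.000000, Gamma_sst = 0.000000, Gamma_stt = 8.729364, Gamma_tss = 0.000000, Gamma_tst = -0.041240, Gamma_ttt = 0.000000; k3 = (-2.013286, -0.979660, -8.377871, 0.162679)
  k4: at (s, t) = (-0.348689, 0.202780), (ds/dtau, dt/dtau) = (-2.431131, -0.971564); Gamma_sss = 0.000000, Gamma_sst = 0.000000, Gamma_stt = 8.765528, Gamma_tss = 0.000000, Gamma_tst = -0.041070, Gamma_ttt = 0.000000; k4 = (-2.431131, -0.971564, -8.274107, 0.194015)
  Y <- Y + (h/6)(k1 + 2k2 + 2k3 + k4): s = -0.3488, t = 0.2027, ds/dtau = -2.4318, dt/dtau = -0.9716

Answer: s = -0.3488, t = 0.2027, ds/dtau = -2.4318, dt/dtau = -0.9716


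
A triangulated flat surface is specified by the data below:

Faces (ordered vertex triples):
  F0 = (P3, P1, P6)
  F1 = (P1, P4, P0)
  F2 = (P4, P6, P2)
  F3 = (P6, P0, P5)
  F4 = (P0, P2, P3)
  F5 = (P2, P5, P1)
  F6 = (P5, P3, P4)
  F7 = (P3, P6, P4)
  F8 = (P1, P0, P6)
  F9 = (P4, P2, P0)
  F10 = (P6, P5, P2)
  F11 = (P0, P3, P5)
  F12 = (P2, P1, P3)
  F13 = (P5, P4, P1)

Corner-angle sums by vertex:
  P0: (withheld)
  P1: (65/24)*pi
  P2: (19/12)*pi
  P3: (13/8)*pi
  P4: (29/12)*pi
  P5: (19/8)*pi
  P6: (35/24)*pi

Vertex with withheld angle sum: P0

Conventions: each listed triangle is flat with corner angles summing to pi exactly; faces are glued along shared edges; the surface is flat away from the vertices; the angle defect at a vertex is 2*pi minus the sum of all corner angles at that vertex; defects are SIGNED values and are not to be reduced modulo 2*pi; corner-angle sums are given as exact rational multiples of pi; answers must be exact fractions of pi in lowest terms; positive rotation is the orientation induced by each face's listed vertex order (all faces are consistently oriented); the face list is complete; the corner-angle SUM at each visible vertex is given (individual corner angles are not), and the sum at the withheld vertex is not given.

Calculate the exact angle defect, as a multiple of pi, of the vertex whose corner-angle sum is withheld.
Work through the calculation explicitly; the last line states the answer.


V = 7, E = 21, F = 14; chi = V - E + F = 0
Gauss-Bonnet: total defect = 2*pi*chi = 0; visible defects sum to -pi/6

Answer: defect(P0) = pi/6


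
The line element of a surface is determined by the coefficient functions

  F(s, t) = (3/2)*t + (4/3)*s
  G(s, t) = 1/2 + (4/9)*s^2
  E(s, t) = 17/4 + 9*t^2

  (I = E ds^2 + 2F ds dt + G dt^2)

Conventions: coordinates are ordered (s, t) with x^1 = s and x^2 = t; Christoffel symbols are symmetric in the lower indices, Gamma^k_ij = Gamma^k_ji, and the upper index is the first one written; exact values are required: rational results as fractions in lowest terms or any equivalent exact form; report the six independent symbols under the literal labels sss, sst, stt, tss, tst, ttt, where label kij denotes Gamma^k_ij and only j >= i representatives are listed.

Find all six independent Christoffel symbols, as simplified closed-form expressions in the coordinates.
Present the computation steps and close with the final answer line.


E = 17/4 + 9*t^2; F = (3/2)*t + (4/3)*s; G = 1/2 + (4/9)*s^2
Gamma^k_ij = (1/2) g^{kl} (d_i g_jl + d_j g_il - d_l g_ij), with g^inv = (1/(EG-F^2)) [[G, -F], [-F, E]]
first partials: E_s = 0, E_t = 18*t, F_s = 4/3, F_t = 3/2, G_s = (8/9)*s, G_t = 0
D = EG - F^2 = 17/8 + (9/4)*t^2 - 4*s*t + (1/9)*s^2 + 4*s^2*t^2
expanded: Gamma^s_ss = (G E_s - 2F F_s + F E_t)/(2D), Gamma^s_st = (G E_t - F G_s)/(2D), Gamma^s_tt = (2G F_t - G G_s - F G_t)/(2D), Gamma^t_ss = (2E F_s - E E_t - F E_s)/(2D), Gamma^t_st = (E G_s - F E_t)/(2D), Gamma^t_tt = (E G_t - 2F F_t + F G_s)/(2D); substitute and cancel common factors

Answer: Gamma_sss = (864*s*t - 128*s + 972*t^2 - 144*t)/(288*s^2*t^2 + 8*s^2 - 288*s*t + 162*t^2 + 153), Gamma_sst = (864*s^2*t - 128*s^2 - 144*s*t + 972*t)/(864*s^2*t^2 + 24*s^2 - 864*s*t + 486*t^2 + 459), Gamma_stt = (-128*s^3 + 432*s^2 - 144*s + 486)/(2592*s^2*t^2 + 72*s^2 - 2592*s*t + 1458*t^2 + 1377), Gamma_tss = (-5832*t^3 + 864*t^2 - 2754*t + 408)/(288*s^2*t^2 + 8*s^2 - 288*s*t + 162*t^2 + 153), Gamma_tst = (288*s*t^2 - 864*s*t + 136*s - 972*t^2)/(288*s^2*t^2 + 8*s^2 - 288*s*t + 162*t^2 + 153), Gamma_ttt = (128*s^2 + 144*s*t - 432*s - 486*t)/(864*s^2*t^2 + 24*s^2 - 864*s*t + 486*t^2 + 459)


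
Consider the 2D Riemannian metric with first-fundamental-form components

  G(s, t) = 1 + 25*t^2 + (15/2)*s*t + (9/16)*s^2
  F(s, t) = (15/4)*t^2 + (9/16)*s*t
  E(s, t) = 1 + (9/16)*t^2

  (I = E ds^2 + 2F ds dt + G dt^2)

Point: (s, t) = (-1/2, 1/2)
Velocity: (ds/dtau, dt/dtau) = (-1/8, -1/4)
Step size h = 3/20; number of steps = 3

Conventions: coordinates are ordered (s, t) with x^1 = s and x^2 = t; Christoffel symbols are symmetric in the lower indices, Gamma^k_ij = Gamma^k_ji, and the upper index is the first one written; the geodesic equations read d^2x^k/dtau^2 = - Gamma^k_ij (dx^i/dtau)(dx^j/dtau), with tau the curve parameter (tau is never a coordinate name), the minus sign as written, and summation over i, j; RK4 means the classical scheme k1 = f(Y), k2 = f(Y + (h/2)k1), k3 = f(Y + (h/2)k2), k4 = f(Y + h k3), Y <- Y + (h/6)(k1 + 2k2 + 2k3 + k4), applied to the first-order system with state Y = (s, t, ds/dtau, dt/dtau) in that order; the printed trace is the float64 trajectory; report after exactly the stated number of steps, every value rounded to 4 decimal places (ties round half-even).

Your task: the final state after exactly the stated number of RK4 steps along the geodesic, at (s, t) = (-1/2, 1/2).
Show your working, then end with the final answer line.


f(Y) = (ds/dtau, dt/dtau, -Gamma^s_ij Y'^i Y'^j, -Gamma^t_ij Y'^i Y'^j) with the Gammas evaluated at the stage position; h = 0.150000; intermediate values shown to 6 dp
step 0: s = -0.5000, t = 0.5000, ds/dtau = -0.1250, dt/dtau = -0.2500
step 1:
  k1: at (s, t) = (-0.500000, 0.500000), (ds/dtau, dt/dtau) = (-0.125000, -0.250000); Gamma_sss = 0.000000, Gamma_sst = 0.049724, Gamma_stt = 0.331492, Gamma_tss = 0.000000, Gamma_tst = 0.281768, Gamma_ttt = 1.878453; k1 = (-0.125000, -0.250000, -0.023826, -0.135014)
  k2: at (s, t) = (-0.509375, 0.481250), (ds/dtau, dt/dtau) = (-0.126787, -0.260126); Gamma_sss = 0.000000, Gamma_sst = 0.051782, Gamma_stt = 0.345214, Gamma_tss = 0.000000, Gamma_tst = 0.290406, Gamma_ttt = 1.936037; k2 = (-0.126787, -0.260126, -0.026775, -0.150159)
  k3: at (s, t) = (-0.509509, 0.480491), (ds/dtau, dt/dtau) = (-0.127008, -0.261262); Gamma_sss = 0.000000, Gamma_sst = 0.051861, Gamma_stt = 0.345739, Gamma_tss = 0.000000, Gamma_tst = 0.290746, Gamma_ttt = 1.938307; k3 = (-0.127008, -0.261262, -0.027041, -0.151600)
  k4: at (s, t) = (-0.519051, 0.460811), (ds/dtau, dt/dtau) = (-0.129056, -0.272740); Gamma_sss = 0.000000, Gamma_sst = 0.054162, Gamma_stt = 0.361079, Gamma_tss = 0.000000, Gamma_tst = 0.300072, Gamma_ttt = 2.000477; k4 = (-0.129056, -0.272740, -0.030672, -0.169934)
  Y <- Y + (h/6)(k1 + 2k2 + 2k3 + k4): s = -0.5190, t = 0.4609, ds/dtau = -0.1291, dt/dtau = -0.2727
step 2:
  k1: at (s, t) = (-0.519041, 0.460862), (ds/dtau, dt/dtau) = (-0.129053, -0.272712); Gamma_sss = 0.000000, Gamma_sst = 0.054156, Gamma_stt = 0.361041, Gamma_tss = 0.000000, Gamma_tst = 0.300048, Gamma_ttt = 2.000319; k1 = (-0.129053, -0.272712, -0.030663, -0.169887)
  k2: at (s, t) = (-0.528720, 0.440409), (ds/dtau, dt/dtau) = (-0.131353, -0.285453); Gamma_sss = 0.000000, Gamma_sst = 0.056702, Gamma_stt = 0.378016, Gamma_tss = 0.000000, Gamma_tst = 0.309944, Gamma_ttt = 2.066292; k2 = (-0.131353, -0.285453, -0.035054, -0.191611)
  k3: at (s, t) = (-0.528893, 0.439453), (ds/dtau, dt/dtau) = (-0.131682, -0.287082); Gamma_sss = 0.000000, Gamma_sst = 0.056816, Gamma_stt = 0.378771, Gamma_tss = 0.000000, Gamma_tst = 0.310392, Gamma_ttt = 2.069282; k3 = (-0.131682, -0.287082, -0.035513, -0.194011)
  k4: at (s, t) = (-0.538794, 0.417800), (ds/dtau, dt/dtau) = (-0.134380, -0.301813); Gamma_sss = 0.000000, Gamma_sst = 0.059692, Gamma_stt = 0.397946, Gamma_tss = 0.000000, Gamma_tst = 0.320968, Gamma_ttt = 2.139784; k4 = (-0.134380, -0.301813, -0.041091, -0.220951)
  Y <- Y + (h/6)(k1 + 2k2 + 2k3 + k4): s = -0.5388, t = 0.4179, ds/dtau = -0.1344, dt/dtau = -0.3018
step 3:
  k1: at (s, t) = (-0.538779, 0.417872), (ds/dtau, dt/dtau) = (-0.134375, -0.301764); Gamma_sss = 0.000000, Gamma_sst = 0.059683, Gamma_stt = 0.397885, Gamma_tss = 0.000000, Gamma_tst = 0.320933, Gamma_ttt = 2.139556; k1 = (-0.134375, -0.301764, -0.041072, -0.220858)
  k2: at (s, t) = (-0.548857, 0.395240), (ds/dtau, dt/dtau) = (-0.137456, -0.318328); Gamma_sss = 0.000000, Gamma_sst = 0.062879, Gamma_stt = 0.419194, Gamma_tss = 0.000000, Gamma_tst = 0.331876, Gamma_ttt = 2.212508; k2 = (-0.137456, -0.318328, -0.047981, -0.253243)
  k3: at (s, t) = (-0.549088, 0.393998), (ds/dtau, dt/dtau) = (-0.137974, -0.320757); Gamma_sss = 0.000000, Gamma_sst = 0.063047, Gamma_stt = 0.420313, Gamma_tss = 0.000000, Gamma_tst = 0.332448, Gamma_ttt = 2.216323; k3 = (-0.137974, -0.320757, -0.048824, -0.257452)
  k4: at (s, t) = (-0.559475, 0.369759), (ds/dtau, dt/dtau) = (-0.141699, -0.340381); Gamma_sss = 0.000000, Gamma_sst = 0.066674, Gamma_stt = 0.444495, Gamma_tss = 0.000000, Gamma_tst = 0.343612, Gamma_ttt = 2.290744; k4 = (-0.141699, -0.340381, -0.057931, -0.298551)
  Y <- Y + (h/6)(k1 + 2k2 + 2k3 + k4): s = -0.5595, t = 0.3699, ds/dtau = -0.1417, dt/dtau = -0.3403

Answer: s = -0.5595, t = 0.3699, ds/dtau = -0.1417, dt/dtau = -0.3403
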